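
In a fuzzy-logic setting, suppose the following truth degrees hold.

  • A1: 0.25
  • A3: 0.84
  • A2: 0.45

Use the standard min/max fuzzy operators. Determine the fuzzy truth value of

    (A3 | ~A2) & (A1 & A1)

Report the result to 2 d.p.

~A2 = 1 − 0.45 = 0.55
A3 | ~A2 = max(a, b) on (0.84, 0.55) = 0.84
A1 & A1 = min(a, b) on (0.25, 0.25) = 0.25
(A3 | ~A2) & (A1 & A1) = min(a, b) on (0.84, 0.25) = 0.25

0.25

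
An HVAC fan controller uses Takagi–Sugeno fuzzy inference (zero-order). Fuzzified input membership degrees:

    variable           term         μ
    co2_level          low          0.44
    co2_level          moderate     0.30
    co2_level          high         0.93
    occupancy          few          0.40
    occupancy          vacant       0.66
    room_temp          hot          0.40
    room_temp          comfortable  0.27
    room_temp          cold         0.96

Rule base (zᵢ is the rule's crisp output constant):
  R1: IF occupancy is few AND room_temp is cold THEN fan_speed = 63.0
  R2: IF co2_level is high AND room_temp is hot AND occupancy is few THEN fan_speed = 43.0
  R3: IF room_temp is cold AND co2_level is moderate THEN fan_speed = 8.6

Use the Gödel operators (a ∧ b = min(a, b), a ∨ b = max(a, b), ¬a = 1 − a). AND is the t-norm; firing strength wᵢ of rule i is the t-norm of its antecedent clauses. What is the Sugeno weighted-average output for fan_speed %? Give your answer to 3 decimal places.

40.891

R1 (z=63.0): few=0.40, cold=0.96; AND[min(a, b)] → w = 0.40
R2 (z=43.0): high=0.93, hot=0.40, few=0.40; AND[min(a, b)] → w = 0.40
R3 (z=8.6): cold=0.96, moderate=0.30; AND[min(a, b)] → w = 0.30
Weighted average = (0.40·63.0 + 0.40·43.0 + 0.30·8.6) / (0.40 + 0.40 + 0.30)
  = 44.9800 / 1.1000 = 40.891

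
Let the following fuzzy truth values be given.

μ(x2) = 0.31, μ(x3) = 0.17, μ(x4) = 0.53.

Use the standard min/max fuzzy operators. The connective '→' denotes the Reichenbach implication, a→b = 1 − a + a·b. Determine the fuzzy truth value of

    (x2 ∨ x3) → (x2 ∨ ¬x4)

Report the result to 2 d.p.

x2 ∨ x3 = max(a, b) on (0.31, 0.17) = 0.31
¬x4 = 1 − 0.53 = 0.47
x2 ∨ ¬x4 = max(a, b) on (0.31, 0.47) = 0.47
(x2 ∨ x3) → (x2 ∨ ¬x4)  [Reichenbach: 1 − a + a·b] with a=0.31, b=0.47 → 0.84

0.84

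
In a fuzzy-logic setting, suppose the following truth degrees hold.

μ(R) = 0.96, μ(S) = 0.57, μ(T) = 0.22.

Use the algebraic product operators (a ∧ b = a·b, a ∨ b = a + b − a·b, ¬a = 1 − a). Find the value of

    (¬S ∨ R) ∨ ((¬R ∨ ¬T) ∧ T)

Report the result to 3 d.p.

¬S = 1 − 0.5700 = 0.4300
¬S ∨ R = a + b − a·b on (0.4300, 0.9600) = 0.9772
¬R = 1 − 0.9600 = 0.0400
¬T = 1 − 0.2200 = 0.7800
¬R ∨ ¬T = a + b − a·b on (0.0400, 0.7800) = 0.7888
(¬R ∨ ¬T) ∧ T = a·b on (0.7888, 0.2200) = 0.1735
(¬S ∨ R) ∨ ((¬R ∨ ¬T) ∧ T) = a + b − a·b on (0.9772, 0.1735) = 0.9812

0.981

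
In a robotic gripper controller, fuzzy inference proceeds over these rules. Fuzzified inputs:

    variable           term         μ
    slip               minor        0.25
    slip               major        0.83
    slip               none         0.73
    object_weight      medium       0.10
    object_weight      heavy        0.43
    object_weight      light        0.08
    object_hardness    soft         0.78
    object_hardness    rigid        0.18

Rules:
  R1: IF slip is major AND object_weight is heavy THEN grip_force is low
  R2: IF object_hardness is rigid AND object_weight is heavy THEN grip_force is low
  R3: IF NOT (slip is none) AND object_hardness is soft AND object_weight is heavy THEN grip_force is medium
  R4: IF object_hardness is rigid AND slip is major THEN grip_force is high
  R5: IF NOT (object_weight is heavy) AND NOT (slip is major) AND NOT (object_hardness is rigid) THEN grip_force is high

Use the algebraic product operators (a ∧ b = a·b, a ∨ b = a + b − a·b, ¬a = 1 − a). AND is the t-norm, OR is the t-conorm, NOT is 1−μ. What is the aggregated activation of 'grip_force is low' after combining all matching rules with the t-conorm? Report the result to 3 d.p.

R1: major=0.83, heavy=0.43; AND[a·b] → w = 0.3569
R2: rigid=0.18, heavy=0.43; AND[a·b] → w = 0.0774
R3: ¬none=1−0.73=0.27, soft=0.78, heavy=0.43; AND[a·b] → w = 0.0906
R4: rigid=0.18, major=0.83; AND[a·b] → w = 0.1494
R5: ¬heavy=1−0.43=0.57, ¬major=1−0.83=0.17, ¬rigid=1−0.18=0.82; AND[a·b] → w = 0.0795
Rules with consequent 'low': {R1, R2} → strengths 0.3569, 0.0774
Aggregate via t-conorm [a + b − a·b]: 0.4067

0.407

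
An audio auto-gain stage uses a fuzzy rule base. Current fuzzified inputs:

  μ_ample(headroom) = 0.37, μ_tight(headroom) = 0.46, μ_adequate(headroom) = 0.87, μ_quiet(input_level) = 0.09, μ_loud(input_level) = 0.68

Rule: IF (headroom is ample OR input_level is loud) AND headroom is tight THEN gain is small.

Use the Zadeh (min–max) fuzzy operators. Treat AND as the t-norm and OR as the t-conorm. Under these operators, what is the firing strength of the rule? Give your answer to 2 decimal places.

0.46

firing strength: (ample=0.37 OR loud=0.68) = 0.68; AND[min(a, b)] with tight=0.46 → w = 0.46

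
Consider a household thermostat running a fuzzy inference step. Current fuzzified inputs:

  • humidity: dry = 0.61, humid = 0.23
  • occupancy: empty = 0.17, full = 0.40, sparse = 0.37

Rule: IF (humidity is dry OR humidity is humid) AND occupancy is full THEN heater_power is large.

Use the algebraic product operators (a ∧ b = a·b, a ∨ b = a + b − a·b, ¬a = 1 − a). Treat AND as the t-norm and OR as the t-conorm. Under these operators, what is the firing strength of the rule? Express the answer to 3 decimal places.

0.280

firing strength: (dry=0.61 OR humid=0.23) = 0.6997; AND[a·b] with full=0.40 → w = 0.2799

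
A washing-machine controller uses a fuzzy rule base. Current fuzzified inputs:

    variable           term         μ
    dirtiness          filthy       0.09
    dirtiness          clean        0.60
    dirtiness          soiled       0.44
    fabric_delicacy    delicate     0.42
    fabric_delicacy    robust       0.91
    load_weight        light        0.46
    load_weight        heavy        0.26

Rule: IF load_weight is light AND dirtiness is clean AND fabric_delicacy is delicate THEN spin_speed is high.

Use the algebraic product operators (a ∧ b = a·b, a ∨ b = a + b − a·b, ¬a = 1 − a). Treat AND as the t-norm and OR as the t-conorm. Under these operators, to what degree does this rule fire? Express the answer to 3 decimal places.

firing strength: light=0.46, clean=0.60, delicate=0.42; AND[a·b] → w = 0.1159

0.116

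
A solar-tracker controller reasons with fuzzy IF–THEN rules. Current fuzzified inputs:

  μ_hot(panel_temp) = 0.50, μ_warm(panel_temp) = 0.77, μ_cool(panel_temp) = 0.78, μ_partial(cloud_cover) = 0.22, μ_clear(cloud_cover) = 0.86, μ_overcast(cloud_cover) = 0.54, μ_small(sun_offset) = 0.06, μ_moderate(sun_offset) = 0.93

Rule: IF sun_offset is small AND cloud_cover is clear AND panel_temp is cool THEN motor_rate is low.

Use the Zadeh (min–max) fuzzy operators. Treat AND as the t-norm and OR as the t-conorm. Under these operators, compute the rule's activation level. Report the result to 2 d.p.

0.06

firing strength: small=0.06, clear=0.86, cool=0.78; AND[min(a, b)] → w = 0.06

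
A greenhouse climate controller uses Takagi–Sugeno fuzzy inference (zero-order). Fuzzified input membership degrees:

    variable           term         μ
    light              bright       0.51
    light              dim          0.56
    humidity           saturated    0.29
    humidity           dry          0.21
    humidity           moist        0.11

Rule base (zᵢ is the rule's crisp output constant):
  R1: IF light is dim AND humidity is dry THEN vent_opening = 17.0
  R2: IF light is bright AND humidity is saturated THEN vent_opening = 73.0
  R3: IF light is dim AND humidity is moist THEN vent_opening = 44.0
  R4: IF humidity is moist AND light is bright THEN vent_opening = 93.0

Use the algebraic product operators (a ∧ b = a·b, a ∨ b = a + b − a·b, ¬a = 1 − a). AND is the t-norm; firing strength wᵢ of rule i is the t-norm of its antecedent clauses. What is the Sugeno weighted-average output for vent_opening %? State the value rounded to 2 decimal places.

54.08

R1 (z=17.0): dim=0.56, dry=0.21; AND[a·b] → w = 0.1176
R2 (z=73.0): bright=0.51, saturated=0.29; AND[a·b] → w = 0.1479
R3 (z=44.0): dim=0.56, moist=0.11; AND[a·b] → w = 0.0616
R4 (z=93.0): moist=0.11, bright=0.51; AND[a·b] → w = 0.0561
Weighted average = (0.1176·17.0 + 0.1479·73.0 + 0.0616·44.0 + 0.0561·93.0) / (0.1176 + 0.1479 + 0.0616 + 0.0561)
  = 20.7236 / 0.3832 = 54.08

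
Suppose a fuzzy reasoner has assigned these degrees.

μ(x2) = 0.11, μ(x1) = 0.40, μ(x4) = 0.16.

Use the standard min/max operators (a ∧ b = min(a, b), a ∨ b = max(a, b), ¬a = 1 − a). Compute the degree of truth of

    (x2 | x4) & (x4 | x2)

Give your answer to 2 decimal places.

x2 | x4 = max(a, b) on (0.11, 0.16) = 0.16
x4 | x2 = max(a, b) on (0.16, 0.11) = 0.16
(x2 | x4) & (x4 | x2) = min(a, b) on (0.16, 0.16) = 0.16

0.16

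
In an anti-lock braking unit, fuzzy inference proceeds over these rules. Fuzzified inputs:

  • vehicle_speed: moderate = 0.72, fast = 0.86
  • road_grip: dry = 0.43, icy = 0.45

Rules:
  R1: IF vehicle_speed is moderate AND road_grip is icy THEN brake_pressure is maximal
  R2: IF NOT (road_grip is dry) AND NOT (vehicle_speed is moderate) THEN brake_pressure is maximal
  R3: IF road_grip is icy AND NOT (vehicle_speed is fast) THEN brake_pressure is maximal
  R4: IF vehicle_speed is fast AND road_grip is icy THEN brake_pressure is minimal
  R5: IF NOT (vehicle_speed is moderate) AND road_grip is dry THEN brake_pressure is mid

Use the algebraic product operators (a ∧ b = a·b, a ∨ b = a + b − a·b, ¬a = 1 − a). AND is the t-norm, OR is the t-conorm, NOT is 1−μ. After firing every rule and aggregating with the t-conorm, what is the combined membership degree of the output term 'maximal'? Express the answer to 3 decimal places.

0.468

R1: moderate=0.72, icy=0.45; AND[a·b] → w = 0.3240
R2: ¬dry=1−0.43=0.57, ¬moderate=1−0.72=0.28; AND[a·b] → w = 0.1596
R3: icy=0.45, ¬fast=1−0.86=0.14; AND[a·b] → w = 0.0630
R4: fast=0.86, icy=0.45; AND[a·b] → w = 0.3870
R5: ¬moderate=1−0.72=0.28, dry=0.43; AND[a·b] → w = 0.1204
Rules with consequent 'maximal': {R1, R2, R3} → strengths 0.3240, 0.1596, 0.0630
Aggregate via t-conorm [a + b − a·b]: 0.4677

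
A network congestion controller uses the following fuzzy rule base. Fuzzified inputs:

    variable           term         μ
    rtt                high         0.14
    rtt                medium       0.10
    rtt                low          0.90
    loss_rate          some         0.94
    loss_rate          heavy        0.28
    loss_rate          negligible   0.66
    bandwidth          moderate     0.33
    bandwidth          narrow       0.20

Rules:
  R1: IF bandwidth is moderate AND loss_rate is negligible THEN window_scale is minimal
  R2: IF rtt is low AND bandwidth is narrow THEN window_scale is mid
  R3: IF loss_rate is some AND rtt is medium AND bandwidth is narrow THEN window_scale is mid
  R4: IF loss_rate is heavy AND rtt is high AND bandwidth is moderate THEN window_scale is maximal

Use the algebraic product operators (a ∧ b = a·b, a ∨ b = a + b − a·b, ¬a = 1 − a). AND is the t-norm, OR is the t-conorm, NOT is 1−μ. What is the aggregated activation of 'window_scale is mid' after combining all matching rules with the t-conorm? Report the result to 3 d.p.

0.195

R1: moderate=0.33, negligible=0.66; AND[a·b] → w = 0.2178
R2: low=0.90, narrow=0.20; AND[a·b] → w = 0.1800
R3: some=0.94, medium=0.10, narrow=0.20; AND[a·b] → w = 0.0188
R4: heavy=0.28, high=0.14, moderate=0.33; AND[a·b] → w = 0.0129
Rules with consequent 'mid': {R2, R3} → strengths 0.1800, 0.0188
Aggregate via t-conorm [a + b − a·b]: 0.1954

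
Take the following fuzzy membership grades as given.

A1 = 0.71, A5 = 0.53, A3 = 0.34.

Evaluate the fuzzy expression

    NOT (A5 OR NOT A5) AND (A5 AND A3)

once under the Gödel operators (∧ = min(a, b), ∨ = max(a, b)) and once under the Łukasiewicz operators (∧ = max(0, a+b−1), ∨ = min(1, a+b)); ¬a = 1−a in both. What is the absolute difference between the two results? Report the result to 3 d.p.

0.340

Under Gödel:
  NOT A5 = 1 − 0.53 = 0.47
  A5 OR NOT A5 = max(a, b) on (0.53, 0.47) = 0.53
  NOT (A5 OR NOT A5) = 1 − 0.53 = 0.47
  A5 AND A3 = min(a, b) on (0.53, 0.34) = 0.34
  NOT (A5 OR NOT A5) AND (A5 AND A3) = min(a, b) on (0.47, 0.34) = 0.34
  → value = 0.3400
Under Łukasiewicz:
  NOT A5 = 1 − 0.53 = 0.47
  A5 OR NOT A5 = min(1, a+b) on (0.53, 0.47) = 1.00
  NOT (A5 OR NOT A5) = 1 − 1.00 = 0.00
  A5 AND A3 = max(0, a+b−1) on (0.53, 0.34) = 0.00
  NOT (A5 OR NOT A5) AND (A5 AND A3) = max(0, a+b−1) on (0.00, 0.00) = 0.00
  → value = 0.0000
|0.3400 − 0.0000| = 0.340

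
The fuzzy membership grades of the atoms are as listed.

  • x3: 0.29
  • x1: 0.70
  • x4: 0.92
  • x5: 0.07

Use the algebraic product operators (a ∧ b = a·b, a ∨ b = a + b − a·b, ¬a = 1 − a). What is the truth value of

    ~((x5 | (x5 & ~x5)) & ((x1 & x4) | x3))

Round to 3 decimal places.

~x5 = 1 − 0.0700 = 0.9300
x5 & ~x5 = a·b on (0.0700, 0.9300) = 0.0651
x5 | (x5 & ~x5) = a + b − a·b on (0.0700, 0.0651) = 0.1305
x1 & x4 = a·b on (0.7000, 0.9200) = 0.6440
(x1 & x4) | x3 = a + b − a·b on (0.6440, 0.2900) = 0.7472
(x5 | (x5 & ~x5)) & ((x1 & x4) | x3) = a·b on (0.1305, 0.7472) = 0.0975
~((x5 | (x5 & ~x5)) & ((x1 & x4) | x3)) = 1 − 0.0975 = 0.9025

0.902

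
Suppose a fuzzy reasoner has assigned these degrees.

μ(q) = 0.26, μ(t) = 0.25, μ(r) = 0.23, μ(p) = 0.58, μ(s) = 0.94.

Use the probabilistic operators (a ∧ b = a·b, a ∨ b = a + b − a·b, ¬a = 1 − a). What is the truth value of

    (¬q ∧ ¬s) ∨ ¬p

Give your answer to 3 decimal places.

0.446

¬q = 1 − 0.2600 = 0.7400
¬s = 1 − 0.9400 = 0.0600
¬q ∧ ¬s = a·b on (0.7400, 0.0600) = 0.0444
¬p = 1 − 0.5800 = 0.4200
(¬q ∧ ¬s) ∨ ¬p = a + b − a·b on (0.0444, 0.4200) = 0.4458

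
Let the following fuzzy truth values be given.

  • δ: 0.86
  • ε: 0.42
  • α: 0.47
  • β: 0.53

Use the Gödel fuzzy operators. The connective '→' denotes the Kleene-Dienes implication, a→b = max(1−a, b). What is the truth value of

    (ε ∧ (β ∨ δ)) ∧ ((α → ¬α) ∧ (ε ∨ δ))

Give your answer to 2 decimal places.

β ∨ δ = max(a, b) on (0.53, 0.86) = 0.86
ε ∧ (β ∨ δ) = min(a, b) on (0.42, 0.86) = 0.42
¬α = 1 − 0.47 = 0.53
α → ¬α  [Kleene-Dienes: max(1−a, b)] with a=0.47, b=0.53 → 0.53
ε ∨ δ = max(a, b) on (0.42, 0.86) = 0.86
(α → ¬α) ∧ (ε ∨ δ) = min(a, b) on (0.53, 0.86) = 0.53
(ε ∧ (β ∨ δ)) ∧ ((α → ¬α) ∧ (ε ∨ δ)) = min(a, b) on (0.42, 0.53) = 0.42

0.42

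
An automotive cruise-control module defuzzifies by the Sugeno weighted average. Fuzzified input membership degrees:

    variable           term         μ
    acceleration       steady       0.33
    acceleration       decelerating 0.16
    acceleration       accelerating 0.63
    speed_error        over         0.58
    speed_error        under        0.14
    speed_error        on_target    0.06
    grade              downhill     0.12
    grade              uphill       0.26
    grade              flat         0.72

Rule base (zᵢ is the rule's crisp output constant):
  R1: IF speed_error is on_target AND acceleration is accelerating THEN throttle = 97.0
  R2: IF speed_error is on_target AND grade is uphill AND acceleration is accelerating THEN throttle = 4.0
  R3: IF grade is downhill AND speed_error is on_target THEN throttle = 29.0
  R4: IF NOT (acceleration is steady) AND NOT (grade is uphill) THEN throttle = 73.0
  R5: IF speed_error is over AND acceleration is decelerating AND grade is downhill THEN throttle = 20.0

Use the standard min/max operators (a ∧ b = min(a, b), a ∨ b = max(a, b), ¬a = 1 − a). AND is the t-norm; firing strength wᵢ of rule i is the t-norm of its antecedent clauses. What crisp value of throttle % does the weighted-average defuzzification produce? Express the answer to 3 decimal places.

60.938

R1 (z=97.0): on_target=0.06, accelerating=0.63; AND[min(a, b)] → w = 0.06
R2 (z=4.0): on_target=0.06, uphill=0.26, accelerating=0.63; AND[min(a, b)] → w = 0.06
R3 (z=29.0): downhill=0.12, on_target=0.06; AND[min(a, b)] → w = 0.06
R4 (z=73.0): ¬steady=1−0.33=0.67, ¬uphill=1−0.26=0.74; AND[min(a, b)] → w = 0.67
R5 (z=20.0): over=0.58, decelerating=0.16, downhill=0.12; AND[min(a, b)] → w = 0.12
Weighted average = (0.06·97.0 + 0.06·4.0 + 0.06·29.0 + 0.67·73.0 + 0.12·20.0) / (0.06 + 0.06 + 0.06 + 0.67 + 0.12)
  = 59.1100 / 0.9700 = 60.938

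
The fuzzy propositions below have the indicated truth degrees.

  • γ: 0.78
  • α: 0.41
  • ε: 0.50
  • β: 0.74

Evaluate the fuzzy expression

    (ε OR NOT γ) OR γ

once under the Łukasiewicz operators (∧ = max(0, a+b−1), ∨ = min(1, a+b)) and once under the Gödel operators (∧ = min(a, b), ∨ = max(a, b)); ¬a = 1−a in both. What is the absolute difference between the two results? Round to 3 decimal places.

Under Łukasiewicz:
  NOT γ = 1 − 0.78 = 0.22
  ε OR NOT γ = min(1, a+b) on (0.50, 0.22) = 0.72
  (ε OR NOT γ) OR γ = min(1, a+b) on (0.72, 0.78) = 1.00
  → value = 1.0000
Under Gödel:
  NOT γ = 1 − 0.78 = 0.22
  ε OR NOT γ = max(a, b) on (0.50, 0.22) = 0.50
  (ε OR NOT γ) OR γ = max(a, b) on (0.50, 0.78) = 0.78
  → value = 0.7800
|1.0000 − 0.7800| = 0.220

0.220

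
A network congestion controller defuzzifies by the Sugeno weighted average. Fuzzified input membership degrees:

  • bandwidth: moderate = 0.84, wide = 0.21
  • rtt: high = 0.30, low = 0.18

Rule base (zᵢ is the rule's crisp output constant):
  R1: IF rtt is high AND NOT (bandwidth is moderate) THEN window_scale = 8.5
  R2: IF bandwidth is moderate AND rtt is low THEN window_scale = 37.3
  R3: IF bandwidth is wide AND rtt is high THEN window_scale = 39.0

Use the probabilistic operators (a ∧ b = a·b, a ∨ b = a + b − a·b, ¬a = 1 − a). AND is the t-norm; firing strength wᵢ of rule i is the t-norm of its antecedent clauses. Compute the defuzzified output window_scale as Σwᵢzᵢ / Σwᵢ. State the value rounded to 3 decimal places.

32.436

R1 (z=8.5): high=0.30, ¬moderate=1−0.84=0.16; AND[a·b] → w = 0.0480
R2 (z=37.3): moderate=0.84, low=0.18; AND[a·b] → w = 0.1512
R3 (z=39.0): wide=0.21, high=0.30; AND[a·b] → w = 0.0630
Weighted average = (0.0480·8.5 + 0.1512·37.3 + 0.0630·39.0) / (0.0480 + 0.1512 + 0.0630)
  = 8.5048 / 0.2622 = 32.436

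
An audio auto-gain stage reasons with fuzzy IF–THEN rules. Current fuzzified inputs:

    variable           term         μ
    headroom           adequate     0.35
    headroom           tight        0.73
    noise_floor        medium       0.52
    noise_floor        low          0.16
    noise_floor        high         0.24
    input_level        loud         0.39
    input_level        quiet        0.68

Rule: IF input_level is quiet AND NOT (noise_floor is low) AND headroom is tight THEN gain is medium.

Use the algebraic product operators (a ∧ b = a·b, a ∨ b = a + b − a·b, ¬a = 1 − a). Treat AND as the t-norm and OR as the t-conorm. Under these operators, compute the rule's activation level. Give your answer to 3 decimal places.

firing strength: quiet=0.68, ¬low=1−0.16=0.84, tight=0.73; AND[a·b] → w = 0.4170

0.417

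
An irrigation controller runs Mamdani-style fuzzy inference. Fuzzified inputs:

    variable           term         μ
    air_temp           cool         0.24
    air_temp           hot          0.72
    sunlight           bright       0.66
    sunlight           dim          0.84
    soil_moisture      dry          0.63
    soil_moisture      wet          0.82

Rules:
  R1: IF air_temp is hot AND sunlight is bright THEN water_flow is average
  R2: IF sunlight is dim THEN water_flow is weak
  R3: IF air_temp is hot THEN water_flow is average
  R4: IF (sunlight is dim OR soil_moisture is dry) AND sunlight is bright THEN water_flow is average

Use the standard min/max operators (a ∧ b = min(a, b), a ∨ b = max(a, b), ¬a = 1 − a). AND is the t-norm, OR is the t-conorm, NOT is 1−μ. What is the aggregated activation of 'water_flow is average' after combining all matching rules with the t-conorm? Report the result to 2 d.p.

R1: hot=0.72, bright=0.66; AND[min(a, b)] → w = 0.66
R2: dim=0.84 → w = 0.84
R3: hot=0.72 → w = 0.72
R4: (dim=0.84 OR dry=0.63) = 0.84; AND[min(a, b)] with bright=0.66 → w = 0.66
Rules with consequent 'average': {R1, R3, R4} → strengths 0.66, 0.72, 0.66
Aggregate via t-conorm [max(a, b)]: 0.72

0.72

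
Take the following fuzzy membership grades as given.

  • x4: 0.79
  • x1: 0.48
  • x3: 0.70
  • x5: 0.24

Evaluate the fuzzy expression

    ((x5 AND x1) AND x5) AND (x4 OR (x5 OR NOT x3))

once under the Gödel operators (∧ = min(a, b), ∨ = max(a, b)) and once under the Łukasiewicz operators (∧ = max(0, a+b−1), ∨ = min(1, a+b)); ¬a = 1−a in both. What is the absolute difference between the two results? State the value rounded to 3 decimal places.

0.240

Under Gödel:
  x5 AND x1 = min(a, b) on (0.24, 0.48) = 0.24
  (x5 AND x1) AND x5 = min(a, b) on (0.24, 0.24) = 0.24
  NOT x3 = 1 − 0.70 = 0.30
  x5 OR NOT x3 = max(a, b) on (0.24, 0.30) = 0.30
  x4 OR (x5 OR NOT x3) = max(a, b) on (0.79, 0.30) = 0.79
  ((x5 AND x1) AND x5) AND (x4 OR (x5 OR NOT x3)) = min(a, b) on (0.24, 0.79) = 0.24
  → value = 0.2400
Under Łukasiewicz:
  x5 AND x1 = max(0, a+b−1) on (0.24, 0.48) = 0.00
  (x5 AND x1) AND x5 = max(0, a+b−1) on (0.00, 0.24) = 0.00
  NOT x3 = 1 − 0.70 = 0.30
  x5 OR NOT x3 = min(1, a+b) on (0.24, 0.30) = 0.54
  x4 OR (x5 OR NOT x3) = min(1, a+b) on (0.79, 0.54) = 1.00
  ((x5 AND x1) AND x5) AND (x4 OR (x5 OR NOT x3)) = max(0, a+b−1) on (0.00, 1.00) = 0.00
  → value = 0.0000
|0.2400 − 0.0000| = 0.240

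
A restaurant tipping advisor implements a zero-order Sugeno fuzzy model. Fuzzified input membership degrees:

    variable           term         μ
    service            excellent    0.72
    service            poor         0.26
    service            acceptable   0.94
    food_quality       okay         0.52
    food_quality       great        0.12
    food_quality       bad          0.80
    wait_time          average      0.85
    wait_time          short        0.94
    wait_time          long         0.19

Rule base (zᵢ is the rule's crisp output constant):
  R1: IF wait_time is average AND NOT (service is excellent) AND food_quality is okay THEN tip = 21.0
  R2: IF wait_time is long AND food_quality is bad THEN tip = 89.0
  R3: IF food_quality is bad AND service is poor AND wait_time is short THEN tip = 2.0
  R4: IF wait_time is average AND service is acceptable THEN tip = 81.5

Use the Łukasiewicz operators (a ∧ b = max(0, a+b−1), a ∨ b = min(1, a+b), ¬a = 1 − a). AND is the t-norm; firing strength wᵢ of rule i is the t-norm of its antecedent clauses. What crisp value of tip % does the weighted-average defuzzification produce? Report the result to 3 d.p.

R1 (z=21.0): average=0.85, ¬excellent=1−0.72=0.28, okay=0.52; AND[max(0, a+b−1)] → w = 0.00
R2 (z=89.0): long=0.19, bad=0.80; AND[max(0, a+b−1)] → w = 0.00
R3 (z=2.0): bad=0.80, poor=0.26, short=0.94; AND[max(0, a+b−1)] → w = 0.00
R4 (z=81.5): average=0.85, acceptable=0.94; AND[max(0, a+b−1)] → w = 0.79
Weighted average = (0.00·21.0 + 0.00·89.0 + 0.00·2.0 + 0.79·81.5) / (0.00 + 0.00 + 0.00 + 0.79)
  = 64.3850 / 0.7900 = 81.500

81.500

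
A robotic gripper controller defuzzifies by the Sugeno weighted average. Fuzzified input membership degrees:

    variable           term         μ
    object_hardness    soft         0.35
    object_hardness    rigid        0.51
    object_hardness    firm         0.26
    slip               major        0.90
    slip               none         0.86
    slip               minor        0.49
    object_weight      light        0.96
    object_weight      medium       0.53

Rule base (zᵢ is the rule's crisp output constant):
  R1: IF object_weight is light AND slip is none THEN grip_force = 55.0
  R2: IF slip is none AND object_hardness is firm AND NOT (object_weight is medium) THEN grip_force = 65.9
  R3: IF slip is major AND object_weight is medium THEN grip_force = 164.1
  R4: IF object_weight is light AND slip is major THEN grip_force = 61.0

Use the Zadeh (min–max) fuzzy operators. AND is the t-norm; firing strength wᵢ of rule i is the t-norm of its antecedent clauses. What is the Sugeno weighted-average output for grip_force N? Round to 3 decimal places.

80.905

R1 (z=55.0): light=0.96, none=0.86; AND[min(a, b)] → w = 0.86
R2 (z=65.9): none=0.86, firm=0.26, ¬medium=1−0.53=0.47; AND[min(a, b)] → w = 0.26
R3 (z=164.1): major=0.90, medium=0.53; AND[min(a, b)] → w = 0.53
R4 (z=61.0): light=0.96, major=0.90; AND[min(a, b)] → w = 0.90
Weighted average = (0.86·55.0 + 0.26·65.9 + 0.53·164.1 + 0.90·61.0) / (0.86 + 0.26 + 0.53 + 0.90)
  = 206.3070 / 2.5500 = 80.905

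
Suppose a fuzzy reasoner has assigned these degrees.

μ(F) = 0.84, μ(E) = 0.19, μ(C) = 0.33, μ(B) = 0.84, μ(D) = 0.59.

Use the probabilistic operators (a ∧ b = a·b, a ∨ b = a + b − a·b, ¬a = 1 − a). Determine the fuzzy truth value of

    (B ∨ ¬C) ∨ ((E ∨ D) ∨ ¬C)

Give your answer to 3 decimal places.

¬C = 1 − 0.3300 = 0.6700
B ∨ ¬C = a + b − a·b on (0.8400, 0.6700) = 0.9472
E ∨ D = a + b − a·b on (0.1900, 0.5900) = 0.6679
¬C = 1 − 0.3300 = 0.6700
(E ∨ D) ∨ ¬C = a + b − a·b on (0.6679, 0.6700) = 0.8904
(B ∨ ¬C) ∨ ((E ∨ D) ∨ ¬C) = a + b − a·b on (0.9472, 0.8904) = 0.9942

0.994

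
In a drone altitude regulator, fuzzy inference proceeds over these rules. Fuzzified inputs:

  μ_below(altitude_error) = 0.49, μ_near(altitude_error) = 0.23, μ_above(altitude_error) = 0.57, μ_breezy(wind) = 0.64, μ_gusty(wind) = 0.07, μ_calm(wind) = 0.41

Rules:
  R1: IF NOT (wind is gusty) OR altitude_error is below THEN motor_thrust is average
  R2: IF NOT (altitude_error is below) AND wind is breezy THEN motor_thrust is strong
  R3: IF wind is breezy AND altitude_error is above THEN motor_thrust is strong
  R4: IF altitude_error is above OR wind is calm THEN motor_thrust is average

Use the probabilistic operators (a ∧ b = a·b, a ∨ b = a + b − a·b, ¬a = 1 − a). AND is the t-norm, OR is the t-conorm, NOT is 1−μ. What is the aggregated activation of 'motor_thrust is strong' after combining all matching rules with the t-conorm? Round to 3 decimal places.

R1: ¬gusty=1−0.07=0.93, below=0.49; OR[a + b − a·b] → w = 0.9643
R2: ¬below=1−0.49=0.51, breezy=0.64; AND[a·b] → w = 0.3264
R3: breezy=0.64, above=0.57; AND[a·b] → w = 0.3648
R4: above=0.57, calm=0.41; OR[a + b − a·b] → w = 0.7463
Rules with consequent 'strong': {R2, R3} → strengths 0.3264, 0.3648
Aggregate via t-conorm [a + b − a·b]: 0.5721

0.572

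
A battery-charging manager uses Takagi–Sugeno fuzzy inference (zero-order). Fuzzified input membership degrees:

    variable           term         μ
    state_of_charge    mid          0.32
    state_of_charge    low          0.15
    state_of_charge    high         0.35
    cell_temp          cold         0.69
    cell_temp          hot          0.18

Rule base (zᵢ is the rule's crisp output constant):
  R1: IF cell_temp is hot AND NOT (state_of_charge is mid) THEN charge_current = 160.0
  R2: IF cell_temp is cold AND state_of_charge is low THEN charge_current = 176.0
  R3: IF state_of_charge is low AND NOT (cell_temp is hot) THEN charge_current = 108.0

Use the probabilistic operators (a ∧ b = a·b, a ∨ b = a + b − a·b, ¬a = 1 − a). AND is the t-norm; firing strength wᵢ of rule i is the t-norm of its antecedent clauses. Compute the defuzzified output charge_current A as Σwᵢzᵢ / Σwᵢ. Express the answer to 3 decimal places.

R1 (z=160.0): hot=0.18, ¬mid=1−0.32=0.68; AND[a·b] → w = 0.1224
R2 (z=176.0): cold=0.69, low=0.15; AND[a·b] → w = 0.1035
R3 (z=108.0): low=0.15, ¬hot=1−0.18=0.82; AND[a·b] → w = 0.1230
Weighted average = (0.1224·160.0 + 0.1035·176.0 + 0.1230·108.0) / (0.1224 + 0.1035 + 0.1230)
  = 51.0840 / 0.3489 = 146.414

146.414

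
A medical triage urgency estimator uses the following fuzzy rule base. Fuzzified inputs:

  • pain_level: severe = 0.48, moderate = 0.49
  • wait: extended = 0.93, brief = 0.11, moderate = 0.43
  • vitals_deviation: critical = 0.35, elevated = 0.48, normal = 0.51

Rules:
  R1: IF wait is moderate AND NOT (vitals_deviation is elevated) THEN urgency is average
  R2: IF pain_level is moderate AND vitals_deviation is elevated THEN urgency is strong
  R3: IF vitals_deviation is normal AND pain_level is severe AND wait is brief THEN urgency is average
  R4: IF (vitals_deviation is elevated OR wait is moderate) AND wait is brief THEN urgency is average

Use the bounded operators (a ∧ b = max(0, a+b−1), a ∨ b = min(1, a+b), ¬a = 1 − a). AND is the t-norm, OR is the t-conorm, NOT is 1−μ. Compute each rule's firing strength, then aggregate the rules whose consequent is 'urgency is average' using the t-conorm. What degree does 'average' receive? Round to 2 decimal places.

R1: moderate=0.43, ¬elevated=1−0.48=0.52; AND[max(0, a+b−1)] → w = 0.00
R2: moderate=0.49, elevated=0.48; AND[max(0, a+b−1)] → w = 0.00
R3: normal=0.51, severe=0.48, brief=0.11; AND[max(0, a+b−1)] → w = 0.00
R4: (elevated=0.48 OR moderate=0.43) = 0.91; AND[max(0, a+b−1)] with brief=0.11 → w = 0.02
Rules with consequent 'average': {R1, R3, R4} → strengths 0.00, 0.00, 0.02
Aggregate via t-conorm [min(1, a+b)]: 0.02

0.02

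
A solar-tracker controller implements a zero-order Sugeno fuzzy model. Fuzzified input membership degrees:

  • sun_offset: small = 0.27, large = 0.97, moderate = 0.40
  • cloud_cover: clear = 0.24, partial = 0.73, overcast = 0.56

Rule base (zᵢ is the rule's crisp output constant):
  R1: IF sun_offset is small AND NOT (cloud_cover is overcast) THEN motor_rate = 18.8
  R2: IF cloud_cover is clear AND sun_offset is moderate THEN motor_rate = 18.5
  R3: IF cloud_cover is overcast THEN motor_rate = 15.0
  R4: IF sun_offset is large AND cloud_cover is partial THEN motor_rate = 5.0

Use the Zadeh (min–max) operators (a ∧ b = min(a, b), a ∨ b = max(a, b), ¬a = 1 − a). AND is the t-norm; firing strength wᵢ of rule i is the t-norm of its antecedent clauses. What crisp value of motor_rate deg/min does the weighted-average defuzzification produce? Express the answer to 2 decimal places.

R1 (z=18.8): small=0.27, ¬overcast=1−0.56=0.44; AND[min(a, b)] → w = 0.27
R2 (z=18.5): clear=0.24, moderate=0.40; AND[min(a, b)] → w = 0.24
R3 (z=15.0): overcast=0.56 → w = 0.56
R4 (z=5.0): large=0.97, partial=0.73; AND[min(a, b)] → w = 0.73
Weighted average = (0.27·18.8 + 0.24·18.5 + 0.56·15.0 + 0.73·5.0) / (0.27 + 0.24 + 0.56 + 0.73)
  = 21.5660 / 1.8000 = 11.98

11.98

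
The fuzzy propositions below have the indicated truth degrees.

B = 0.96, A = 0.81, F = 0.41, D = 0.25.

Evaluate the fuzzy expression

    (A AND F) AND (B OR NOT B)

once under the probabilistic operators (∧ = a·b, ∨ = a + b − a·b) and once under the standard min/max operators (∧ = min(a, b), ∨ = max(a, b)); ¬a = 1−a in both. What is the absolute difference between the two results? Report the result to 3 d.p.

Under probabilistic:
  A AND F = a·b on (0.8100, 0.4100) = 0.3321
  NOT B = 1 − 0.9600 = 0.0400
  B OR NOT B = a + b − a·b on (0.9600, 0.0400) = 0.9616
  (A AND F) AND (B OR NOT B) = a·b on (0.3321, 0.9616) = 0.3193
  → value = 0.3193
Under standard min/max:
  A AND F = min(a, b) on (0.81, 0.41) = 0.41
  NOT B = 1 − 0.96 = 0.04
  B OR NOT B = max(a, b) on (0.96, 0.04) = 0.96
  (A AND F) AND (B OR NOT B) = min(a, b) on (0.41, 0.96) = 0.41
  → value = 0.4100
|0.3193 − 0.4100| = 0.091

0.091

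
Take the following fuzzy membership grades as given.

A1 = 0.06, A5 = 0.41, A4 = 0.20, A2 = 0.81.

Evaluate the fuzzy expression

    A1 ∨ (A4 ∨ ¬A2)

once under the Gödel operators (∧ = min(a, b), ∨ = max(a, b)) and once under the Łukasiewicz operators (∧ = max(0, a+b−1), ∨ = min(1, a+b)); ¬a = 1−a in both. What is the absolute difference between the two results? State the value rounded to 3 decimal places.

Under Gödel:
  ¬A2 = 1 − 0.81 = 0.19
  A4 ∨ ¬A2 = max(a, b) on (0.20, 0.19) = 0.20
  A1 ∨ (A4 ∨ ¬A2) = max(a, b) on (0.06, 0.20) = 0.20
  → value = 0.2000
Under Łukasiewicz:
  ¬A2 = 1 − 0.81 = 0.19
  A4 ∨ ¬A2 = min(1, a+b) on (0.20, 0.19) = 0.39
  A1 ∨ (A4 ∨ ¬A2) = min(1, a+b) on (0.06, 0.39) = 0.45
  → value = 0.4500
|0.2000 − 0.4500| = 0.250

0.250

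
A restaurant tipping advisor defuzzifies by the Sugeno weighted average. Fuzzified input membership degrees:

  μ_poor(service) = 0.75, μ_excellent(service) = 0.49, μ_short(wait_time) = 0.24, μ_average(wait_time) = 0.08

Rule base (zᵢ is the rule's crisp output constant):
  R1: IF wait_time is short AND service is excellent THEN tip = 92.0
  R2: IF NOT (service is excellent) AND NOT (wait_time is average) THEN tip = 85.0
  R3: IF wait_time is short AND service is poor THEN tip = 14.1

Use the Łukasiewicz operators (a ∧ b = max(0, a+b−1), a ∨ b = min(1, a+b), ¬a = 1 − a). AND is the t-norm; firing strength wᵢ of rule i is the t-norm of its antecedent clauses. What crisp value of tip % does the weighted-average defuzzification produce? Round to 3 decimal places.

85.000

R1 (z=92.0): short=0.24, excellent=0.49; AND[max(0, a+b−1)] → w = 0.00
R2 (z=85.0): ¬excellent=1−0.49=0.51, ¬average=1−0.08=0.92; AND[max(0, a+b−1)] → w = 0.43
R3 (z=14.1): short=0.24, poor=0.75; AND[max(0, a+b−1)] → w = 0.00
Weighted average = (0.00·92.0 + 0.43·85.0 + 0.00·14.1) / (0.00 + 0.43 + 0.00)
  = 36.5500 / 0.4300 = 85.000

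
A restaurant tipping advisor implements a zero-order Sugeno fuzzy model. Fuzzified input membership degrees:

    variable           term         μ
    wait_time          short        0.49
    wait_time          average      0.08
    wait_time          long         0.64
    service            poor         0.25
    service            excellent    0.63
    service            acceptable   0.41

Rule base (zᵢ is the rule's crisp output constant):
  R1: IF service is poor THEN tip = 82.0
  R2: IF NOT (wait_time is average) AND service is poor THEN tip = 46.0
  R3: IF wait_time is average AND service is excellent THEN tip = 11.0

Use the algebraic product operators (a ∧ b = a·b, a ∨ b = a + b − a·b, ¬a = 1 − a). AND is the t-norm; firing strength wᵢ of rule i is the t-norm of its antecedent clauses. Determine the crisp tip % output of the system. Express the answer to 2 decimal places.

R1 (z=82.0): poor=0.25 → w = 0.2500
R2 (z=46.0): ¬average=1−0.08=0.92, poor=0.25; AND[a·b] → w = 0.2300
R3 (z=11.0): average=0.08, excellent=0.63; AND[a·b] → w = 0.0504
Weighted average = (0.2500·82.0 + 0.2300·46.0 + 0.0504·11.0) / (0.2500 + 0.2300 + 0.0504)
  = 31.6344 / 0.5304 = 59.64

59.64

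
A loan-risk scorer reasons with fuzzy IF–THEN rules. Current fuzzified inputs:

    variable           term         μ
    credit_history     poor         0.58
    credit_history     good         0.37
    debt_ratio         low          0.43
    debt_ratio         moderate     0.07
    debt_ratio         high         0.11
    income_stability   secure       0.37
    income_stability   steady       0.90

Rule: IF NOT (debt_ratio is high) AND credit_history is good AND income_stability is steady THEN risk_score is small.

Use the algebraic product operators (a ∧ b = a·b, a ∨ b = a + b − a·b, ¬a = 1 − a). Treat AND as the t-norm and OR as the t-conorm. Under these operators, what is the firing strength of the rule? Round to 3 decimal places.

0.296

firing strength: ¬high=1−0.11=0.89, good=0.37, steady=0.90; AND[a·b] → w = 0.2964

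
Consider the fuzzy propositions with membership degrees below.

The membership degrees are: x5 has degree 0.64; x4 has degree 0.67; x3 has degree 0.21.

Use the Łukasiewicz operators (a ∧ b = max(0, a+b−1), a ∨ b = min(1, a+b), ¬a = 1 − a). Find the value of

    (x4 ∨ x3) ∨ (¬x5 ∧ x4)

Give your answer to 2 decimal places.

0.91

x4 ∨ x3 = min(1, a+b) on (0.67, 0.21) = 0.88
¬x5 = 1 − 0.64 = 0.36
¬x5 ∧ x4 = max(0, a+b−1) on (0.36, 0.67) = 0.03
(x4 ∨ x3) ∨ (¬x5 ∧ x4) = min(1, a+b) on (0.88, 0.03) = 0.91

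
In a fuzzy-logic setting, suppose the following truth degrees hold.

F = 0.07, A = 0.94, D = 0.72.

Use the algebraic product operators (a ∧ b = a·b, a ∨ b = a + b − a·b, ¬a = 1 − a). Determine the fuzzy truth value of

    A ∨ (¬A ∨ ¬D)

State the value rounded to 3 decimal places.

¬A = 1 − 0.9400 = 0.0600
¬D = 1 − 0.7200 = 0.2800
¬A ∨ ¬D = a + b − a·b on (0.0600, 0.2800) = 0.3232
A ∨ (¬A ∨ ¬D) = a + b − a·b on (0.9400, 0.3232) = 0.9594

0.959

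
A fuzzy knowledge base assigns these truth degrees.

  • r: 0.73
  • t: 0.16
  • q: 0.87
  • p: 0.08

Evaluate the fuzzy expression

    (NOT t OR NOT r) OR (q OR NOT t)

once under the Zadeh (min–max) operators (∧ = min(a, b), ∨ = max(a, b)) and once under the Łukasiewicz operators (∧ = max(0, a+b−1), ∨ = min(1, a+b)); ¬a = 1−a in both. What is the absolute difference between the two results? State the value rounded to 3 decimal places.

Under Zadeh (min–max):
  NOT t = 1 − 0.16 = 0.84
  NOT r = 1 − 0.73 = 0.27
  NOT t OR NOT r = max(a, b) on (0.84, 0.27) = 0.84
  NOT t = 1 − 0.16 = 0.84
  q OR NOT t = max(a, b) on (0.87, 0.84) = 0.87
  (NOT t OR NOT r) OR (q OR NOT t) = max(a, b) on (0.84, 0.87) = 0.87
  → value = 0.8700
Under Łukasiewicz:
  NOT t = 1 − 0.16 = 0.84
  NOT r = 1 − 0.73 = 0.27
  NOT t OR NOT r = min(1, a+b) on (0.84, 0.27) = 1.00
  NOT t = 1 − 0.16 = 0.84
  q OR NOT t = min(1, a+b) on (0.87, 0.84) = 1.00
  (NOT t OR NOT r) OR (q OR NOT t) = min(1, a+b) on (1.00, 1.00) = 1.00
  → value = 1.0000
|0.8700 − 1.0000| = 0.130

0.130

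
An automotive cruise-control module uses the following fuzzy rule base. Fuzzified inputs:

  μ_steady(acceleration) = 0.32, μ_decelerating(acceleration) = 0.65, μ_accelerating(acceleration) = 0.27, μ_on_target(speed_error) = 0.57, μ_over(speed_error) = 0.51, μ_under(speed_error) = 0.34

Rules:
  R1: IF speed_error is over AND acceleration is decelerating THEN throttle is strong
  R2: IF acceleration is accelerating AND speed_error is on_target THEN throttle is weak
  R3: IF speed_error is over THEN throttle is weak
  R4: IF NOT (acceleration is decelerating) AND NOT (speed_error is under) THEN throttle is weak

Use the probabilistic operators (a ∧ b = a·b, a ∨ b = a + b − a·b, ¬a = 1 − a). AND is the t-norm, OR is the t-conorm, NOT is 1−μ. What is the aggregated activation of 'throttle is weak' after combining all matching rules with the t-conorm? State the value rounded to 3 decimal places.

0.681

R1: over=0.51, decelerating=0.65; AND[a·b] → w = 0.3315
R2: accelerating=0.27, on_target=0.57; AND[a·b] → w = 0.1539
R3: over=0.51 → w = 0.5100
R4: ¬decelerating=1−0.65=0.35, ¬under=1−0.34=0.66; AND[a·b] → w = 0.2310
Rules with consequent 'weak': {R2, R3, R4} → strengths 0.1539, 0.5100, 0.2310
Aggregate via t-conorm [a + b − a·b]: 0.6812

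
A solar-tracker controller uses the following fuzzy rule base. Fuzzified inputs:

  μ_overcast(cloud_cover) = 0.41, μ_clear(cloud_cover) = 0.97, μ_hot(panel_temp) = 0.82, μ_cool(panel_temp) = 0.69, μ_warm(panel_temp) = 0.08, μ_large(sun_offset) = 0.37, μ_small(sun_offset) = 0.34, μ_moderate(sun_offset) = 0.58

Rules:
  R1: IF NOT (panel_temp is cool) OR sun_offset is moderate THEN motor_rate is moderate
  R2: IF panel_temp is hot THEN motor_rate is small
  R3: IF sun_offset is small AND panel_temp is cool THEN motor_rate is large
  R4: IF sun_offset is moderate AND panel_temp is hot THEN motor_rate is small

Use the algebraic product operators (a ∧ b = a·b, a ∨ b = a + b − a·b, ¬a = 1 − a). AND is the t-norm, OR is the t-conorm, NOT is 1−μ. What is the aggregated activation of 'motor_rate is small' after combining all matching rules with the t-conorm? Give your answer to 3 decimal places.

R1: ¬cool=1−0.69=0.31, moderate=0.58; OR[a + b − a·b] → w = 0.7102
R2: hot=0.82 → w = 0.8200
R3: small=0.34, cool=0.69; AND[a·b] → w = 0.2346
R4: moderate=0.58, hot=0.82; AND[a·b] → w = 0.4756
Rules with consequent 'small': {R2, R4} → strengths 0.8200, 0.4756
Aggregate via t-conorm [a + b − a·b]: 0.9056

0.906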